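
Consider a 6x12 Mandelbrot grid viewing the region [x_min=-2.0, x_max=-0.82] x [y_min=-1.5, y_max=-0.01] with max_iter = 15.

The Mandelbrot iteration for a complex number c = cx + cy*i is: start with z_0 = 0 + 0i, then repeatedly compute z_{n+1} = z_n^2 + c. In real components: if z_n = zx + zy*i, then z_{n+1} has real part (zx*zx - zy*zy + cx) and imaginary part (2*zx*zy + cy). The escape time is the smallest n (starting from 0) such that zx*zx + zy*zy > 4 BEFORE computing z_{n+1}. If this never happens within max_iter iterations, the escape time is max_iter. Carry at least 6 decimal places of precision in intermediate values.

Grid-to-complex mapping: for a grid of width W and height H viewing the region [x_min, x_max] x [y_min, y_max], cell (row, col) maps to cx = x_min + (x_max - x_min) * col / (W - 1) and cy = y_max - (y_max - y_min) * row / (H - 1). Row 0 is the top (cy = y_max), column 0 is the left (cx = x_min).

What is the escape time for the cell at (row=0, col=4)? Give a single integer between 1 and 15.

z_0 = 0 + 0i, c = -1.0560 + -0.0100i
Iter 1: z = -1.0560 + -0.0100i, |z|^2 = 1.1152
Iter 2: z = 0.0590 + 0.0111i, |z|^2 = 0.0036
Iter 3: z = -1.0526 + -0.0087i, |z|^2 = 1.1081
Iter 4: z = 0.0520 + 0.0083i, |z|^2 = 0.0028
Iter 5: z = -1.0534 + -0.0091i, |z|^2 = 1.1097
Iter 6: z = 0.0535 + 0.0093i, |z|^2 = 0.0029
Iter 7: z = -1.0532 + -0.0090i, |z|^2 = 1.1094
Iter 8: z = 0.0532 + 0.0090i, |z|^2 = 0.0029
Iter 9: z = -1.0533 + -0.0090i, |z|^2 = 1.1094
Iter 10: z = 0.0533 + 0.0091i, |z|^2 = 0.0029
Iter 11: z = -1.0532 + -0.0090i, |z|^2 = 1.1094
Iter 12: z = 0.0532 + 0.0090i, |z|^2 = 0.0029
Iter 13: z = -1.0532 + -0.0090i, |z|^2 = 1.1094
Iter 14: z = 0.0532 + 0.0090i, |z|^2 = 0.0029

Answer: 15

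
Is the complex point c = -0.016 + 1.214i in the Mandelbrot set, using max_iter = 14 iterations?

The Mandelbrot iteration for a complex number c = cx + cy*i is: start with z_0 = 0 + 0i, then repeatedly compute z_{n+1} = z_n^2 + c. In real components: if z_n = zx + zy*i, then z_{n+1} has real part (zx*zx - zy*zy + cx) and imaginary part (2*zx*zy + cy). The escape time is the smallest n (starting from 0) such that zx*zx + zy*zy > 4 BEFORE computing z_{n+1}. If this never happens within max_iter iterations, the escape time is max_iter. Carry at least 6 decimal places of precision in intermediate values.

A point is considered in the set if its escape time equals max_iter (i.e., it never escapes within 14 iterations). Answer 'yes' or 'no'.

Answer: no

Derivation:
z_0 = 0 + 0i, c = -0.0160 + 1.2140i
Iter 1: z = -0.0160 + 1.2140i, |z|^2 = 1.4741
Iter 2: z = -1.4895 + 1.1752i, |z|^2 = 3.5997
Iter 3: z = 0.8217 + -2.2869i, |z|^2 = 5.9051
Escaped at iteration 3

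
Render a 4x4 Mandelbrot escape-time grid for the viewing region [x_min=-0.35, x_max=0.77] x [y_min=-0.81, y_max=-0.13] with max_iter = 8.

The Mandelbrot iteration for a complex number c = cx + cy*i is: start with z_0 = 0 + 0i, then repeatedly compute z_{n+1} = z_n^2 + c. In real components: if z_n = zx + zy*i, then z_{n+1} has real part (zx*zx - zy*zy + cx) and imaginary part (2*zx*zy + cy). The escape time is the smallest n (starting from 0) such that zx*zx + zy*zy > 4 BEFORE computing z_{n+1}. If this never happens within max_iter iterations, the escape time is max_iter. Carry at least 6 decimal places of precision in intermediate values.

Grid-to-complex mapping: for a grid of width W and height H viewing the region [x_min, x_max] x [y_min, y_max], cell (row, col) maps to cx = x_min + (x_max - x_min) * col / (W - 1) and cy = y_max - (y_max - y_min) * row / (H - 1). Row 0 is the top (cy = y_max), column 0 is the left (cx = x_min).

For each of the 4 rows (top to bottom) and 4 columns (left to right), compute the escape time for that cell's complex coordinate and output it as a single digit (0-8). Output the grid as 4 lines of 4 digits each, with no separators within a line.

(row=0, col=0): c = -0.3500 + -0.1300i → escape time 8
(row=0, col=1): c = 0.0233 + -0.1300i → escape time 8
(row=0, col=2): c = 0.3967 + -0.1300i → escape time 8
(row=0, col=3): c = 0.7700 + -0.1300i → escape time 3
(row=1, col=0): c = -0.3500 + -0.3567i → escape time 8
(row=1, col=1): c = 0.0233 + -0.3567i → escape time 8
(row=1, col=2): c = 0.3967 + -0.3567i → escape time 8
(row=1, col=3): c = 0.7700 + -0.3567i → escape time 3
(row=2, col=0): c = -0.3500 + -0.5833i → escape time 8
(row=2, col=1): c = 0.0233 + -0.5833i → escape time 8
(row=2, col=2): c = 0.3967 + -0.5833i → escape time 8
(row=2, col=3): c = 0.7700 + -0.5833i → escape time 3
(row=3, col=0): c = -0.3500 + -0.8100i → escape time 7
(row=3, col=1): c = 0.0233 + -0.8100i → escape time 8
(row=3, col=2): c = 0.3967 + -0.8100i → escape time 4
(row=3, col=3): c = 0.7700 + -0.8100i → escape time 2

Answer: 8883
8883
8883
7842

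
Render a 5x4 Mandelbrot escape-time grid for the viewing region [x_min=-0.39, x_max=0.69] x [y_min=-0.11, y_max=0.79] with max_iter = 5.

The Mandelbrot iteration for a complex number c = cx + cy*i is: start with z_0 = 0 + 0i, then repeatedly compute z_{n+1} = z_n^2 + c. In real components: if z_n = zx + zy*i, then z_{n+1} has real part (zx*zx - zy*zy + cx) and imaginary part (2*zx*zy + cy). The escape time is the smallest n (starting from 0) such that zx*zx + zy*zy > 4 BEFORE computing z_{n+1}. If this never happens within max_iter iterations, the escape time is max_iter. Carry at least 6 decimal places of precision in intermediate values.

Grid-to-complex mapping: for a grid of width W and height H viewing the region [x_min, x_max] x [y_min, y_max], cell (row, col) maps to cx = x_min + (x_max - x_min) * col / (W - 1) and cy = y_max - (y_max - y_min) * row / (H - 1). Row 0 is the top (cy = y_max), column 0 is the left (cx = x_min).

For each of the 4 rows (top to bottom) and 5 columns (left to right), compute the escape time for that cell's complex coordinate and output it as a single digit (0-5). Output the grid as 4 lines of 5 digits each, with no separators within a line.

Answer: 55543
55553
55553
55553

Derivation:
(row=0, col=0): c = -0.3900 + 0.7900i → escape time 5
(row=0, col=1): c = -0.1200 + 0.7900i → escape time 5
(row=0, col=2): c = 0.1500 + 0.7900i → escape time 5
(row=0, col=3): c = 0.4200 + 0.7900i → escape time 4
(row=0, col=4): c = 0.6900 + 0.7900i → escape time 3
(row=1, col=0): c = -0.3900 + 0.4900i → escape time 5
(row=1, col=1): c = -0.1200 + 0.4900i → escape time 5
(row=1, col=2): c = 0.1500 + 0.4900i → escape time 5
(row=1, col=3): c = 0.4200 + 0.4900i → escape time 5
(row=1, col=4): c = 0.6900 + 0.4900i → escape time 3
(row=2, col=0): c = -0.3900 + 0.1900i → escape time 5
(row=2, col=1): c = -0.1200 + 0.1900i → escape time 5
(row=2, col=2): c = 0.1500 + 0.1900i → escape time 5
(row=2, col=3): c = 0.4200 + 0.1900i → escape time 5
(row=2, col=4): c = 0.6900 + 0.1900i → escape time 3
(row=3, col=0): c = -0.3900 + -0.1100i → escape time 5
(row=3, col=1): c = -0.1200 + -0.1100i → escape time 5
(row=3, col=2): c = 0.1500 + -0.1100i → escape time 5
(row=3, col=3): c = 0.4200 + -0.1100i → escape time 5
(row=3, col=4): c = 0.6900 + -0.1100i → escape time 3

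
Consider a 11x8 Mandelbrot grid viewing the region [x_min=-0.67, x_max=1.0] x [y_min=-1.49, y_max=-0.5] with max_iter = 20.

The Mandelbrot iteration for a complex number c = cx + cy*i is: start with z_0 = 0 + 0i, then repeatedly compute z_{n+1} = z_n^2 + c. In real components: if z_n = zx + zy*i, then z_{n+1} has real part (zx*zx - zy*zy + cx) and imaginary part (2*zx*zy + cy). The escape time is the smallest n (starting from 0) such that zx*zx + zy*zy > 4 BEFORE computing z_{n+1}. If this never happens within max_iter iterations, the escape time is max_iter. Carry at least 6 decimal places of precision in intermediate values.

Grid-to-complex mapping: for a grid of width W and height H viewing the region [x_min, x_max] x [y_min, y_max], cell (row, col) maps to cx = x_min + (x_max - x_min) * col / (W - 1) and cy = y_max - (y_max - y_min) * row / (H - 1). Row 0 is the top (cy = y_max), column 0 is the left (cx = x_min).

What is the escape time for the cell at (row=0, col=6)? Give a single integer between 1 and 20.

z_0 = 0 + 0i, c = 0.3320 + -0.5000i
Iter 1: z = 0.3320 + -0.5000i, |z|^2 = 0.3602
Iter 2: z = 0.1922 + -0.8320i, |z|^2 = 0.7292
Iter 3: z = -0.3233 + -0.8199i, |z|^2 = 0.7767
Iter 4: z = -0.2357 + 0.0301i, |z|^2 = 0.0564
Iter 5: z = 0.3866 + -0.5142i, |z|^2 = 0.4139
Iter 6: z = 0.2171 + -0.8976i, |z|^2 = 0.8528
Iter 7: z = -0.4265 + -0.8897i, |z|^2 = 0.9736
Iter 8: z = -0.2777 + 0.2590i, |z|^2 = 0.1442
Iter 9: z = 0.3420 + -0.6439i, |z|^2 = 0.5316
Iter 10: z = 0.0344 + -0.9404i, |z|^2 = 0.8856
Iter 11: z = -0.5513 + -0.5647i, |z|^2 = 0.6228
Iter 12: z = 0.3170 + 0.1226i, |z|^2 = 0.1155
Iter 13: z = 0.4174 + -0.4223i, |z|^2 = 0.3526
Iter 14: z = 0.3279 + -0.8526i, |z|^2 = 0.8344
Iter 15: z = -0.2873 + -1.0592i, |z|^2 = 1.2044
Iter 16: z = -0.7073 + 0.1086i, |z|^2 = 0.5121
Iter 17: z = 0.8205 + -0.6536i, |z|^2 = 1.1004
Iter 18: z = 0.5780 + -1.5726i, |z|^2 = 2.8070
Iter 19: z = -1.8069 + -2.3178i, |z|^2 = 8.6372
Escaped at iteration 19

Answer: 19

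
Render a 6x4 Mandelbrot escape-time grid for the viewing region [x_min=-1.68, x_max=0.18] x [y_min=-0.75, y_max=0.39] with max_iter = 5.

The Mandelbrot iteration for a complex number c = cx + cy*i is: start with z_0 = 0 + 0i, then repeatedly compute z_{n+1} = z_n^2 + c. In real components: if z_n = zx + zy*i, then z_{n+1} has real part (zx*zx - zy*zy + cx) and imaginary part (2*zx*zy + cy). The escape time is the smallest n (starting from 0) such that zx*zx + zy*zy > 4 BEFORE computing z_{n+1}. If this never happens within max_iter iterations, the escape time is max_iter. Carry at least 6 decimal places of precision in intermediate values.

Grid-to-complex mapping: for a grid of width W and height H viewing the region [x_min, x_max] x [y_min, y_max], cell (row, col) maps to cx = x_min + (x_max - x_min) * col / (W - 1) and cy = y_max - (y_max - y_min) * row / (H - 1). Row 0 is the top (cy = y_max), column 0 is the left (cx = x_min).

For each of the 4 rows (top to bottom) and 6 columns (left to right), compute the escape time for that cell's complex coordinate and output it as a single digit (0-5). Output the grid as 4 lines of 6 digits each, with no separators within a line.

(row=0, col=0): c = -1.6800 + 0.3900i → escape time 3
(row=0, col=1): c = -1.3080 + 0.3900i → escape time 5
(row=0, col=2): c = -0.9360 + 0.3900i → escape time 5
(row=0, col=3): c = -0.5640 + 0.3900i → escape time 5
(row=0, col=4): c = -0.1920 + 0.3900i → escape time 5
(row=0, col=5): c = 0.1800 + 0.3900i → escape time 5
(row=1, col=0): c = -1.6800 + 0.0100i → escape time 5
(row=1, col=1): c = -1.3080 + 0.0100i → escape time 5
(row=1, col=2): c = -0.9360 + 0.0100i → escape time 5
(row=1, col=3): c = -0.5640 + 0.0100i → escape time 5
(row=1, col=4): c = -0.1920 + 0.0100i → escape time 5
(row=1, col=5): c = 0.1800 + 0.0100i → escape time 5
(row=2, col=0): c = -1.6800 + -0.3700i → escape time 4
(row=2, col=1): c = -1.3080 + -0.3700i → escape time 5
(row=2, col=2): c = -0.9360 + -0.3700i → escape time 5
(row=2, col=3): c = -0.5640 + -0.3700i → escape time 5
(row=2, col=4): c = -0.1920 + -0.3700i → escape time 5
(row=2, col=5): c = 0.1800 + -0.3700i → escape time 5
(row=3, col=0): c = -1.6800 + -0.7500i → escape time 3
(row=3, col=1): c = -1.3080 + -0.7500i → escape time 3
(row=3, col=2): c = -0.9360 + -0.7500i → escape time 4
(row=3, col=3): c = -0.5640 + -0.7500i → escape time 5
(row=3, col=4): c = -0.1920 + -0.7500i → escape time 5
(row=3, col=5): c = 0.1800 + -0.7500i → escape time 5

Answer: 355555
555555
455555
334555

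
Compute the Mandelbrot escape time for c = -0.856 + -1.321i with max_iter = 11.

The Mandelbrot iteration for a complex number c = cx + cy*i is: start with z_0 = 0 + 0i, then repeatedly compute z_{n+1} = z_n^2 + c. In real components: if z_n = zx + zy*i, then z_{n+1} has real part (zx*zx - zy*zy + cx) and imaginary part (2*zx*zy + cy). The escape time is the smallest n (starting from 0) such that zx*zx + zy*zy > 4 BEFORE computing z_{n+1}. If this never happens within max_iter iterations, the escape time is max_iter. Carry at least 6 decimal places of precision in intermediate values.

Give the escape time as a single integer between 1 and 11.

z_0 = 0 + 0i, c = -0.8560 + -1.3210i
Iter 1: z = -0.8560 + -1.3210i, |z|^2 = 2.4778
Iter 2: z = -1.8683 + 0.9406i, |z|^2 = 4.3752
Escaped at iteration 2

Answer: 2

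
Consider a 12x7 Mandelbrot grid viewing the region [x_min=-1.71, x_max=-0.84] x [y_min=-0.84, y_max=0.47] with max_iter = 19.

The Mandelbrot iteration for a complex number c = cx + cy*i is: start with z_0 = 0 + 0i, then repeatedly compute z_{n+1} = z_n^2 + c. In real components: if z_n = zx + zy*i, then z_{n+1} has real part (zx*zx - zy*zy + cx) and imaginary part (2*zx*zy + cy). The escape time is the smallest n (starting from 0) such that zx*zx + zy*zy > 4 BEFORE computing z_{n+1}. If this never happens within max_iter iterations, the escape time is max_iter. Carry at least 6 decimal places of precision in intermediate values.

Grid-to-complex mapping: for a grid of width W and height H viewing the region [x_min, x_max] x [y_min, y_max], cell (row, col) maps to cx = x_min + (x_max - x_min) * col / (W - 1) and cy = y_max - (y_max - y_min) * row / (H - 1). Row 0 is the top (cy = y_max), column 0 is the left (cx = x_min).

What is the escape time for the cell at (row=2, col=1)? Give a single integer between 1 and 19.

z_0 = 0 + 0i, c = -1.6309 + 0.0333i
Iter 1: z = -1.6309 + 0.0333i, |z|^2 = 2.6610
Iter 2: z = 1.0278 + -0.0754i, |z|^2 = 1.0621
Iter 3: z = -0.5801 + -0.1217i, |z|^2 = 0.3513
Iter 4: z = -1.3092 + 0.1745i, |z|^2 = 1.7443
Iter 5: z = 0.0525 + -0.4235i, |z|^2 = 0.1821
Iter 6: z = -1.8075 + -0.0112i, |z|^2 = 3.2672
Iter 7: z = 1.6361 + 0.0737i, |z|^2 = 2.6822
Iter 8: z = 1.0404 + 0.2746i, |z|^2 = 1.1578
Iter 9: z = -0.6239 + 0.6046i, |z|^2 = 0.7548
Iter 10: z = -1.6073 + -0.7211i, |z|^2 = 3.1033
Iter 11: z = 0.4326 + 2.3513i, |z|^2 = 5.7155
Escaped at iteration 11

Answer: 11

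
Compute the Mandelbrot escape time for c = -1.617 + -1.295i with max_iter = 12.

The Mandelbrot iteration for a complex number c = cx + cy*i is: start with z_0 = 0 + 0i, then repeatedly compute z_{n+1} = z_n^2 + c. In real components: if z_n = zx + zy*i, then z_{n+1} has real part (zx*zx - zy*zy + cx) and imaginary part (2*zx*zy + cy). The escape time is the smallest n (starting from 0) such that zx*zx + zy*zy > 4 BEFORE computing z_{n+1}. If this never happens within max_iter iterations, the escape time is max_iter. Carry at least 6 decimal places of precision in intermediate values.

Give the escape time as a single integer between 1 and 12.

Answer: 1

Derivation:
z_0 = 0 + 0i, c = -1.6170 + -1.2950i
Iter 1: z = -1.6170 + -1.2950i, |z|^2 = 4.2917
Escaped at iteration 1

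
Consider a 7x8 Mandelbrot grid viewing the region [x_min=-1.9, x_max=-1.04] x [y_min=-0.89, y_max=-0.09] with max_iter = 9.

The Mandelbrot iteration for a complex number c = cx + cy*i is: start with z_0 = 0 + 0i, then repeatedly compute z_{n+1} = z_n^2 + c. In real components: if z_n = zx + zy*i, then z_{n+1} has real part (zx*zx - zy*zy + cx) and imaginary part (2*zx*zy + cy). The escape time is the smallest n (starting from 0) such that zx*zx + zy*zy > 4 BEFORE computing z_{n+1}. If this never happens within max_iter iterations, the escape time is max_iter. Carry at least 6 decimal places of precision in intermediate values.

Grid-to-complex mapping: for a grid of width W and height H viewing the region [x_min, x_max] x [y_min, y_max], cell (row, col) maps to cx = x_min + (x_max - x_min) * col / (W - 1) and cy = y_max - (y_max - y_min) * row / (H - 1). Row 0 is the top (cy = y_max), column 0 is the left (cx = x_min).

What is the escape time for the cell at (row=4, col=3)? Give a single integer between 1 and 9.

Answer: 3

Derivation:
z_0 = 0 + 0i, c = -1.4700 + -0.5471i
Iter 1: z = -1.4700 + -0.5471i, |z|^2 = 2.4603
Iter 2: z = 0.3915 + 1.0615i, |z|^2 = 1.2800
Iter 3: z = -2.4434 + 0.2841i, |z|^2 = 6.0508
Escaped at iteration 3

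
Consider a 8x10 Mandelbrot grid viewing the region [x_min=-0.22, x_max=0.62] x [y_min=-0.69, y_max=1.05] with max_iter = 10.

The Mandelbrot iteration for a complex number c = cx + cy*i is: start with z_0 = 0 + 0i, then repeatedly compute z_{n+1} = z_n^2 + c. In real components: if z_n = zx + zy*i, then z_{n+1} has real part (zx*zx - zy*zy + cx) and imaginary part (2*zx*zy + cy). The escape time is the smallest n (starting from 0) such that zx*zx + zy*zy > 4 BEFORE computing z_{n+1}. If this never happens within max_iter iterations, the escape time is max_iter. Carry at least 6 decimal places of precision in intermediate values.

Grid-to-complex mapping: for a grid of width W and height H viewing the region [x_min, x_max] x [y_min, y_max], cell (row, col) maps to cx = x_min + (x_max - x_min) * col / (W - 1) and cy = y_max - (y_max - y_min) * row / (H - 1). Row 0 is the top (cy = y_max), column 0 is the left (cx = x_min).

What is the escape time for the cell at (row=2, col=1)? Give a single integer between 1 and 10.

z_0 = 0 + 0i, c = -0.1000 + 0.6633i
Iter 1: z = -0.1000 + 0.6633i, |z|^2 = 0.4500
Iter 2: z = -0.5300 + 0.5307i, |z|^2 = 0.5625
Iter 3: z = -0.1007 + 0.1008i, |z|^2 = 0.0203
Iter 4: z = -0.1000 + 0.6430i, |z|^2 = 0.4235
Iter 5: z = -0.5035 + 0.5347i, |z|^2 = 0.5394
Iter 6: z = -0.1324 + 0.1249i, |z|^2 = 0.0331
Iter 7: z = -0.0981 + 0.6303i, |z|^2 = 0.4068
Iter 8: z = -0.4876 + 0.5397i, |z|^2 = 0.5290
Iter 9: z = -0.1535 + 0.1370i, |z|^2 = 0.0423

Answer: 10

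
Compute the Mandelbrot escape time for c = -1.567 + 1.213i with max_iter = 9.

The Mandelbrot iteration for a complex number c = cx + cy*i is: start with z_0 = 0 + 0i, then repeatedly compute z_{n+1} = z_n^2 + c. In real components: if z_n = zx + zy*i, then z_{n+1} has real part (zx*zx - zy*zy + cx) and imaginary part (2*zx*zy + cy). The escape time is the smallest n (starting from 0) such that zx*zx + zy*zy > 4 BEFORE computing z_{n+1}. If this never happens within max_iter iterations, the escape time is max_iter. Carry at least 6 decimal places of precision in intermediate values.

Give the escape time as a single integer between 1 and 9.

z_0 = 0 + 0i, c = -1.5670 + 1.2130i
Iter 1: z = -1.5670 + 1.2130i, |z|^2 = 3.9269
Iter 2: z = -0.5829 + -2.5885i, |z|^2 = 7.0403
Escaped at iteration 2

Answer: 2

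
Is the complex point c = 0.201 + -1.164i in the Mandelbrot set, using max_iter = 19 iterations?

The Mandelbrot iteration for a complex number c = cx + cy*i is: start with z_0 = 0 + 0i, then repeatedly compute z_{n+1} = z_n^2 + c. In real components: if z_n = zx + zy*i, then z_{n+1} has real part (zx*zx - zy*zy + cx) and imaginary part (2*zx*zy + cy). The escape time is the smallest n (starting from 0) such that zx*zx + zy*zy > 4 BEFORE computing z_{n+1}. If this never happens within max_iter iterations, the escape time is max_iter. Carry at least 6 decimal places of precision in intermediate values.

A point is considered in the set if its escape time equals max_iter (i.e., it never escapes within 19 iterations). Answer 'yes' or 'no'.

z_0 = 0 + 0i, c = 0.2010 + -1.1640i
Iter 1: z = 0.2010 + -1.1640i, |z|^2 = 1.3953
Iter 2: z = -1.1135 + -1.6319i, |z|^2 = 3.9031
Iter 3: z = -1.2223 + 2.4703i, |z|^2 = 7.5964
Escaped at iteration 3

Answer: no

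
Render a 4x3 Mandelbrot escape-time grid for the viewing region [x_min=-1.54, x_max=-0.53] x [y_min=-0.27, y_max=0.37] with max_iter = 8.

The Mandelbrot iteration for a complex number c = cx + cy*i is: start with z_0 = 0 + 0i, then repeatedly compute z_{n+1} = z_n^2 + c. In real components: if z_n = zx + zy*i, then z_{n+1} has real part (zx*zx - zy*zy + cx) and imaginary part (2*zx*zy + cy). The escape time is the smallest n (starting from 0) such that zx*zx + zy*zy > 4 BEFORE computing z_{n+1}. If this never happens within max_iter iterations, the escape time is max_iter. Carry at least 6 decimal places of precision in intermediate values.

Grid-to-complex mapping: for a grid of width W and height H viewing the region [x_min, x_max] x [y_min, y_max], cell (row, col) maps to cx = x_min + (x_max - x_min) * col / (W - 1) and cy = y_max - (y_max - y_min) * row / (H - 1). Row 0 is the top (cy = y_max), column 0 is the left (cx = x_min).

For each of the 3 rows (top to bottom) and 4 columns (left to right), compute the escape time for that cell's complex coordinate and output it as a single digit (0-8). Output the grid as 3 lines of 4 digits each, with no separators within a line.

(row=0, col=0): c = -1.5400 + 0.3700i → escape time 4
(row=0, col=1): c = -1.2033 + 0.3700i → escape time 8
(row=0, col=2): c = -0.8667 + 0.3700i → escape time 7
(row=0, col=3): c = -0.5300 + 0.3700i → escape time 8
(row=1, col=0): c = -1.5400 + 0.0500i → escape time 8
(row=1, col=1): c = -1.2033 + 0.0500i → escape time 8
(row=1, col=2): c = -0.8667 + 0.0500i → escape time 8
(row=1, col=3): c = -0.5300 + 0.0500i → escape time 8
(row=2, col=0): c = -1.5400 + -0.2700i → escape time 5
(row=2, col=1): c = -1.2033 + -0.2700i → escape time 8
(row=2, col=2): c = -0.8667 + -0.2700i → escape time 8
(row=2, col=3): c = -0.5300 + -0.2700i → escape time 8

Answer: 4878
8888
5888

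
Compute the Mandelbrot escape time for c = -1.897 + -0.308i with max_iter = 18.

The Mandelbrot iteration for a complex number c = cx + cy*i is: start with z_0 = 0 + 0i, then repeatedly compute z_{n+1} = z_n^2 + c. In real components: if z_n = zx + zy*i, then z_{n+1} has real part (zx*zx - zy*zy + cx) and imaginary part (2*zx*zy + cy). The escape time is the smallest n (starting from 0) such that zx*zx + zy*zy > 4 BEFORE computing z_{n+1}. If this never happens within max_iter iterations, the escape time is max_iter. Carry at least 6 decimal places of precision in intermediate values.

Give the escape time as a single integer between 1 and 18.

Answer: 3

Derivation:
z_0 = 0 + 0i, c = -1.8970 + -0.3080i
Iter 1: z = -1.8970 + -0.3080i, |z|^2 = 3.6935
Iter 2: z = 1.6067 + 0.8606i, |z|^2 = 3.3222
Iter 3: z = -0.0559 + 2.4574i, |z|^2 = 6.0418
Escaped at iteration 3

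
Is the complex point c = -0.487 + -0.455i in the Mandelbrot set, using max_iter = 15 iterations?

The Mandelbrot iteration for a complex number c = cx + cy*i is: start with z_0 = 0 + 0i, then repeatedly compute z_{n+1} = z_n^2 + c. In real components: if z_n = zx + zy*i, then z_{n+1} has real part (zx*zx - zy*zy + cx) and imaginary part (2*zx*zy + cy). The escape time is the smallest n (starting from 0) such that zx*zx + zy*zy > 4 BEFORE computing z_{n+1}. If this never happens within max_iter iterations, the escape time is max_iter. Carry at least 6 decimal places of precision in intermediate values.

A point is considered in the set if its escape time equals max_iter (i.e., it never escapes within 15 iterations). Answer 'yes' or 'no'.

Answer: yes

Derivation:
z_0 = 0 + 0i, c = -0.4870 + -0.4550i
Iter 1: z = -0.4870 + -0.4550i, |z|^2 = 0.4442
Iter 2: z = -0.4569 + -0.0118i, |z|^2 = 0.2089
Iter 3: z = -0.2784 + -0.4442i, |z|^2 = 0.2748
Iter 4: z = -0.6068 + -0.2077i, |z|^2 = 0.4113
Iter 5: z = -0.1619 + -0.2030i, |z|^2 = 0.0674
Iter 6: z = -0.5020 + -0.3893i, |z|^2 = 0.4035
Iter 7: z = -0.3865 + -0.0642i, |z|^2 = 0.1535
Iter 8: z = -0.3417 + -0.4054i, |z|^2 = 0.2811
Iter 9: z = -0.5346 + -0.1780i, |z|^2 = 0.3174
Iter 10: z = -0.2329 + -0.2647i, |z|^2 = 0.1243
Iter 11: z = -0.5028 + -0.3317i, |z|^2 = 0.3629
Iter 12: z = -0.3442 + -0.1214i, |z|^2 = 0.1332
Iter 13: z = -0.3833 + -0.3714i, |z|^2 = 0.2849
Iter 14: z = -0.4780 + -0.1703i, |z|^2 = 0.2575
Did not escape in 15 iterations → in set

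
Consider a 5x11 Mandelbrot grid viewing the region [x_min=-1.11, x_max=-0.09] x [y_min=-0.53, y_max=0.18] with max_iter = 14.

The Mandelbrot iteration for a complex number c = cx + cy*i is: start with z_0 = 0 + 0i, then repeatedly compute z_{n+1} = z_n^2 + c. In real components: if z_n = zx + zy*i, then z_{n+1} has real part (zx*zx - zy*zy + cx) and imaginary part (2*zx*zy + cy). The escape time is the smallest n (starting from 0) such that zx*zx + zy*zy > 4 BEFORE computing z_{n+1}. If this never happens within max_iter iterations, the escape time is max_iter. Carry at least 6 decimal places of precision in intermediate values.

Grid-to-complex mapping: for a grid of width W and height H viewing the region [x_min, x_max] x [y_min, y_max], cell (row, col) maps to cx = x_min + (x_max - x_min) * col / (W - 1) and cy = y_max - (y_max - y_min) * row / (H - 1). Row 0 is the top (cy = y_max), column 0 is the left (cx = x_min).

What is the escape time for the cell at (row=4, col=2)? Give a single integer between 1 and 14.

Answer: 14

Derivation:
z_0 = 0 + 0i, c = -0.6000 + -0.1040i
Iter 1: z = -0.6000 + -0.1040i, |z|^2 = 0.3708
Iter 2: z = -0.2508 + 0.0208i, |z|^2 = 0.0633
Iter 3: z = -0.5375 + -0.1144i, |z|^2 = 0.3020
Iter 4: z = -0.3242 + 0.0190i, |z|^2 = 0.1054
Iter 5: z = -0.4953 + -0.1163i, |z|^2 = 0.2588
Iter 6: z = -0.3682 + 0.0112i, |z|^2 = 0.1357
Iter 7: z = -0.4645 + -0.1123i, |z|^2 = 0.2284
Iter 8: z = -0.3968 + 0.0003i, |z|^2 = 0.1575
Iter 9: z = -0.4425 + -0.1042i, |z|^2 = 0.2067
Iter 10: z = -0.4150 + -0.0117i, |z|^2 = 0.1724
Iter 11: z = -0.4279 + -0.0943i, |z|^2 = 0.1920
Iter 12: z = -0.4258 + -0.0233i, |z|^2 = 0.1818
Iter 13: z = -0.4192 + -0.0841i, |z|^2 = 0.1828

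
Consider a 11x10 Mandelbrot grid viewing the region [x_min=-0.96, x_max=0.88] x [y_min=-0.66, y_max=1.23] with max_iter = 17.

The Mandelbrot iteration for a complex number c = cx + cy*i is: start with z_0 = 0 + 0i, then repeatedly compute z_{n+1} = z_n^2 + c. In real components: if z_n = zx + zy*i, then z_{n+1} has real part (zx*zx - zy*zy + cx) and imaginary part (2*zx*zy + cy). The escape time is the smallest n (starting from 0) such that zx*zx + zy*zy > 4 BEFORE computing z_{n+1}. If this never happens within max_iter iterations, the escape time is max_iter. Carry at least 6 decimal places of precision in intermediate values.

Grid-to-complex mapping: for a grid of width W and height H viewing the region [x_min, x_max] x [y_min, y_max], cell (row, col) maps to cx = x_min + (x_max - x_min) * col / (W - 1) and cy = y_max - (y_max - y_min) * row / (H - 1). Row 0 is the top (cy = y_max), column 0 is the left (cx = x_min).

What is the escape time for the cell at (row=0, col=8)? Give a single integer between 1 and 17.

z_0 = 0 + 0i, c = 0.5120 + 1.2300i
Iter 1: z = 0.5120 + 1.2300i, |z|^2 = 1.7750
Iter 2: z = -0.7388 + 2.4895i, |z|^2 = 6.7435
Escaped at iteration 2

Answer: 2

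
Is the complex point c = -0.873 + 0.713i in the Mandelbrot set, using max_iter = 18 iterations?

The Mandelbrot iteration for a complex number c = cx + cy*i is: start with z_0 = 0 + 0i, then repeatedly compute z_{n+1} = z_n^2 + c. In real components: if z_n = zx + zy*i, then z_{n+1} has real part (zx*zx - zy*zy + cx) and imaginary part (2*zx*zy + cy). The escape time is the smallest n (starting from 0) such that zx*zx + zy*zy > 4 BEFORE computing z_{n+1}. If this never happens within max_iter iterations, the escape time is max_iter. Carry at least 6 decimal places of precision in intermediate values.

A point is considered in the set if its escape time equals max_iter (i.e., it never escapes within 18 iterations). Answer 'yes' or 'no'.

Answer: no

Derivation:
z_0 = 0 + 0i, c = -0.8730 + 0.7130i
Iter 1: z = -0.8730 + 0.7130i, |z|^2 = 1.2705
Iter 2: z = -0.6192 + -0.5319i, |z|^2 = 0.6664
Iter 3: z = -0.7725 + 1.3717i, |z|^2 = 2.4784
Iter 4: z = -2.1580 + -1.4062i, |z|^2 = 6.6344
Escaped at iteration 4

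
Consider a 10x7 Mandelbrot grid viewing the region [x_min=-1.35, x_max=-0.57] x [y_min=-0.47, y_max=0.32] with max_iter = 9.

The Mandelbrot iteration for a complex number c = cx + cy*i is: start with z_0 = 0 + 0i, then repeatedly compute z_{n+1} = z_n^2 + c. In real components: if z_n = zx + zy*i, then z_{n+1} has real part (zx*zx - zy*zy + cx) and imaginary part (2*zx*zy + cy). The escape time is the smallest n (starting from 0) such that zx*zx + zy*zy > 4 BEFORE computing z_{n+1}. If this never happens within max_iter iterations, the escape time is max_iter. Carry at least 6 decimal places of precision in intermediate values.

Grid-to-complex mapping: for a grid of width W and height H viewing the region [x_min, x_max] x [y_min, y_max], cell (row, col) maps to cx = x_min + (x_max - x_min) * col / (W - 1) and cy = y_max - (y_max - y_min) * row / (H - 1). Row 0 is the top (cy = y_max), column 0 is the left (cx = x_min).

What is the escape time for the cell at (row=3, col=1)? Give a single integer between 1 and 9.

z_0 = 0 + 0i, c = -1.2633 + -0.0750i
Iter 1: z = -1.2633 + -0.0750i, |z|^2 = 1.6016
Iter 2: z = 0.3271 + 0.1145i, |z|^2 = 0.1201
Iter 3: z = -1.1695 + -0.0001i, |z|^2 = 1.3677
Iter 4: z = 0.1044 + -0.0748i, |z|^2 = 0.0165
Iter 5: z = -1.2580 + -0.0906i, |z|^2 = 1.5909
Iter 6: z = 0.3111 + 0.1530i, |z|^2 = 0.1202
Iter 7: z = -1.1899 + 0.0202i, |z|^2 = 1.4164
Iter 8: z = 0.1522 + -0.1230i, |z|^2 = 0.0383

Answer: 9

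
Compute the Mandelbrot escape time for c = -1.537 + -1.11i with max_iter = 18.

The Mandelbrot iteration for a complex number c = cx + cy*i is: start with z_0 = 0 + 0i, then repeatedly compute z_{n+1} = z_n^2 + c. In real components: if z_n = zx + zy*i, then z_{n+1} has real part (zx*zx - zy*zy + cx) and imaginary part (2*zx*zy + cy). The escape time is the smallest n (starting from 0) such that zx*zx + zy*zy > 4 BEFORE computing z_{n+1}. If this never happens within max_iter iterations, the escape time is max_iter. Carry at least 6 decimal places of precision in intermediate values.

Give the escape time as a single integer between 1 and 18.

z_0 = 0 + 0i, c = -1.5370 + -1.1100i
Iter 1: z = -1.5370 + -1.1100i, |z|^2 = 3.5945
Iter 2: z = -0.4067 + 2.3021i, |z|^2 = 5.4653
Escaped at iteration 2

Answer: 2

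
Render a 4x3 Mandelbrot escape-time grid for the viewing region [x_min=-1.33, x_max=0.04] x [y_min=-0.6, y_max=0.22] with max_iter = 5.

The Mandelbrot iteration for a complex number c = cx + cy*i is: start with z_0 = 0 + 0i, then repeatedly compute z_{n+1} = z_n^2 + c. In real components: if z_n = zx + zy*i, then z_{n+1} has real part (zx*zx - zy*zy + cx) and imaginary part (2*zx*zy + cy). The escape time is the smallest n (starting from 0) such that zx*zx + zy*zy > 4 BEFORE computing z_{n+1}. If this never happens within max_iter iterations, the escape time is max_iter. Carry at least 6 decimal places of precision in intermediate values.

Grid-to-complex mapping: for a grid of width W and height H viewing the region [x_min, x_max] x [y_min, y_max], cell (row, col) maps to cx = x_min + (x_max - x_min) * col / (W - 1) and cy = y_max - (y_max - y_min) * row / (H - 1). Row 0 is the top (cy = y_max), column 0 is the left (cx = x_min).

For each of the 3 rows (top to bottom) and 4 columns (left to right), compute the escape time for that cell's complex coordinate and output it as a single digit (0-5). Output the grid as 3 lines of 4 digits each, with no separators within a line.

(row=0, col=0): c = -1.3300 + 0.2200i → escape time 5
(row=0, col=1): c = -0.8733 + 0.2200i → escape time 5
(row=0, col=2): c = -0.4167 + 0.2200i → escape time 5
(row=0, col=3): c = 0.0400 + 0.2200i → escape time 5
(row=1, col=0): c = -1.3300 + -0.1900i → escape time 5
(row=1, col=1): c = -0.8733 + -0.1900i → escape time 5
(row=1, col=2): c = -0.4167 + -0.1900i → escape time 5
(row=1, col=3): c = 0.0400 + -0.1900i → escape time 5
(row=2, col=0): c = -1.3300 + -0.6000i → escape time 3
(row=2, col=1): c = -0.8733 + -0.6000i → escape time 5
(row=2, col=2): c = -0.4167 + -0.6000i → escape time 5
(row=2, col=3): c = 0.0400 + -0.6000i → escape time 5

Answer: 5555
5555
3555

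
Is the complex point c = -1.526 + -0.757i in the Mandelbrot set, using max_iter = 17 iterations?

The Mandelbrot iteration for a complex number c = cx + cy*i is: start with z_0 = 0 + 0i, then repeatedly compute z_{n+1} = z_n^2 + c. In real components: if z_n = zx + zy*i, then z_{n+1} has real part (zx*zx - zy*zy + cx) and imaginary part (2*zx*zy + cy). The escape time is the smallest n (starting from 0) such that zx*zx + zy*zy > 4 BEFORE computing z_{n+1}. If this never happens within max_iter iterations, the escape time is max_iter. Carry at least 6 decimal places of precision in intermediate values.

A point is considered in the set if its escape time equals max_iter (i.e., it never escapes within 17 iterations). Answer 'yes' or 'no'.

z_0 = 0 + 0i, c = -1.5260 + -0.7570i
Iter 1: z = -1.5260 + -0.7570i, |z|^2 = 2.9017
Iter 2: z = 0.2296 + 1.5534i, |z|^2 = 2.4657
Iter 3: z = -3.8862 + -0.0436i, |z|^2 = 15.1045
Escaped at iteration 3

Answer: no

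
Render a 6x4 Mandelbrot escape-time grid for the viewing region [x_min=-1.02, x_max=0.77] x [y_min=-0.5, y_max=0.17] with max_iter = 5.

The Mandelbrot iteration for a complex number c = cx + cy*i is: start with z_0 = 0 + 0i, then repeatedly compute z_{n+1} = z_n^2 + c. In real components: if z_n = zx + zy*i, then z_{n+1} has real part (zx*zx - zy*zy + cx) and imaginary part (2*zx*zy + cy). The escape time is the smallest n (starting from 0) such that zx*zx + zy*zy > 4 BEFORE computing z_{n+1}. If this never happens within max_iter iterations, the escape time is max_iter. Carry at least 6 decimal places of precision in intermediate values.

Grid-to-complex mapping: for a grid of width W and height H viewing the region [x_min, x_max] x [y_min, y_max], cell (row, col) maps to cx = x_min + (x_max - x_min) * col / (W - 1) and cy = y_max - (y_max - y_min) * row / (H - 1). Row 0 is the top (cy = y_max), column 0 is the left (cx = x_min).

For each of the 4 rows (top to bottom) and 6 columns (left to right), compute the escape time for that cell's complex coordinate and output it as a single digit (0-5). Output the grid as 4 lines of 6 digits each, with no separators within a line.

Answer: 555553
555553
555553
555553

Derivation:
(row=0, col=0): c = -1.0200 + 0.1700i → escape time 5
(row=0, col=1): c = -0.6620 + 0.1700i → escape time 5
(row=0, col=2): c = -0.3040 + 0.1700i → escape time 5
(row=0, col=3): c = 0.0540 + 0.1700i → escape time 5
(row=0, col=4): c = 0.4120 + 0.1700i → escape time 5
(row=0, col=5): c = 0.7700 + 0.1700i → escape time 3
(row=1, col=0): c = -1.0200 + -0.0533i → escape time 5
(row=1, col=1): c = -0.6620 + -0.0533i → escape time 5
(row=1, col=2): c = -0.3040 + -0.0533i → escape time 5
(row=1, col=3): c = 0.0540 + -0.0533i → escape time 5
(row=1, col=4): c = 0.4120 + -0.0533i → escape time 5
(row=1, col=5): c = 0.7700 + -0.0533i → escape time 3
(row=2, col=0): c = -1.0200 + -0.2767i → escape time 5
(row=2, col=1): c = -0.6620 + -0.2767i → escape time 5
(row=2, col=2): c = -0.3040 + -0.2767i → escape time 5
(row=2, col=3): c = 0.0540 + -0.2767i → escape time 5
(row=2, col=4): c = 0.4120 + -0.2767i → escape time 5
(row=2, col=5): c = 0.7700 + -0.2767i → escape time 3
(row=3, col=0): c = -1.0200 + -0.5000i → escape time 5
(row=3, col=1): c = -0.6620 + -0.5000i → escape time 5
(row=3, col=2): c = -0.3040 + -0.5000i → escape time 5
(row=3, col=3): c = 0.0540 + -0.5000i → escape time 5
(row=3, col=4): c = 0.4120 + -0.5000i → escape time 5
(row=3, col=5): c = 0.7700 + -0.5000i → escape time 3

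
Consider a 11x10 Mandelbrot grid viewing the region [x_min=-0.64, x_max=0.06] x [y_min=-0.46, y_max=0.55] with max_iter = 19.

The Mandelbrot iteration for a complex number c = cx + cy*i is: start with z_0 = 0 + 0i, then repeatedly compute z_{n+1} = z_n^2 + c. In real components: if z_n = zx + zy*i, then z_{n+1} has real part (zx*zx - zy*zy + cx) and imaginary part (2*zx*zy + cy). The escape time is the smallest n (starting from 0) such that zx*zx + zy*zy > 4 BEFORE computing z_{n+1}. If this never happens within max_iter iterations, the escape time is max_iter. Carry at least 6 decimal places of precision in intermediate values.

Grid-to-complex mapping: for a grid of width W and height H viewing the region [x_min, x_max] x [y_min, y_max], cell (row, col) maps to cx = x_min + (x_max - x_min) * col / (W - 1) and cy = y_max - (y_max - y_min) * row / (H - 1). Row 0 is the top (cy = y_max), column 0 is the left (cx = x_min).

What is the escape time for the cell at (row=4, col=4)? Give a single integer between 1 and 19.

z_0 = 0 + 0i, c = -0.3600 + 0.1011i
Iter 1: z = -0.3600 + 0.1011i, |z|^2 = 0.1398
Iter 2: z = -0.2406 + 0.0283i, |z|^2 = 0.0587
Iter 3: z = -0.3029 + 0.0875i, |z|^2 = 0.0994
Iter 4: z = -0.2759 + 0.0481i, |z|^2 = 0.0784
Iter 5: z = -0.2862 + 0.0746i, |z|^2 = 0.0875
Iter 6: z = -0.2837 + 0.0584i, |z|^2 = 0.0839
Iter 7: z = -0.2830 + 0.0680i, |z|^2 = 0.0847
Iter 8: z = -0.2846 + 0.0627i, |z|^2 = 0.0849
Iter 9: z = -0.2830 + 0.0655i, |z|^2 = 0.0843
Iter 10: z = -0.2842 + 0.0641i, |z|^2 = 0.0849
Iter 11: z = -0.2833 + 0.0647i, |z|^2 = 0.0845
Iter 12: z = -0.2839 + 0.0645i, |z|^2 = 0.0848
Iter 13: z = -0.2835 + 0.0645i, |z|^2 = 0.0846
Iter 14: z = -0.2838 + 0.0645i, |z|^2 = 0.0847
Iter 15: z = -0.2836 + 0.0645i, |z|^2 = 0.0846
Iter 16: z = -0.2837 + 0.0645i, |z|^2 = 0.0847
Iter 17: z = -0.2837 + 0.0645i, |z|^2 = 0.0846
Iter 18: z = -0.2837 + 0.0645i, |z|^2 = 0.0846

Answer: 19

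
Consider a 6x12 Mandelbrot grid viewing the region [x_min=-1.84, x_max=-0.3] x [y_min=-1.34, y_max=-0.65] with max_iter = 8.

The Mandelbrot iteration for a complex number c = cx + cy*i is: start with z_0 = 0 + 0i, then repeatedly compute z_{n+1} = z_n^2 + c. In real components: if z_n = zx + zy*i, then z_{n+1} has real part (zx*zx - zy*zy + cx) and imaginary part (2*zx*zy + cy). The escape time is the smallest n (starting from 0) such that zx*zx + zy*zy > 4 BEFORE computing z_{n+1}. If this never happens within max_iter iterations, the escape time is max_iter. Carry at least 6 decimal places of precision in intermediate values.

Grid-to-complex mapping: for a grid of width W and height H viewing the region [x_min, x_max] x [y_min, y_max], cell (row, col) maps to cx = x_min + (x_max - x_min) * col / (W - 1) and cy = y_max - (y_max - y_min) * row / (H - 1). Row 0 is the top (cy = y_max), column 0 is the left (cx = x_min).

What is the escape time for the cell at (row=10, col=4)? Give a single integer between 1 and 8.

Answer: 3

Derivation:
z_0 = 0 + 0i, c = -0.6080 + -1.2773i
Iter 1: z = -0.6080 + -1.2773i, |z|^2 = 2.0011
Iter 2: z = -1.8698 + 0.2759i, |z|^2 = 3.5721
Iter 3: z = 2.8119 + -2.3090i, |z|^2 = 13.2381
Escaped at iteration 3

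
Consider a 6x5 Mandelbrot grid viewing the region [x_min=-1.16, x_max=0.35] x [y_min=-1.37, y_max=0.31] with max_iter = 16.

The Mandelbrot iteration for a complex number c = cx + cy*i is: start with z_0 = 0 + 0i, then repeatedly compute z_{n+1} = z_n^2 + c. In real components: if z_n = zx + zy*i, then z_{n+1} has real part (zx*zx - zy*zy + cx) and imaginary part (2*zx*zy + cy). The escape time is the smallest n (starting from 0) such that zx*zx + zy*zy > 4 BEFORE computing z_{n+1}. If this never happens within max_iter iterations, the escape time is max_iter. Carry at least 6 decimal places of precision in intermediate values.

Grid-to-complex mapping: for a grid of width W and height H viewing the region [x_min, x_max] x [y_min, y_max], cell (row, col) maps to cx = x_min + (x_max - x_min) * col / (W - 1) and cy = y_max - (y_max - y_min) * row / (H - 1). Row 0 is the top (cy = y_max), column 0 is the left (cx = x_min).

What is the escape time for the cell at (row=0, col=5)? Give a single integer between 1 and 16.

Answer: 16

Derivation:
z_0 = 0 + 0i, c = 0.3500 + 0.3100i
Iter 1: z = 0.3500 + 0.3100i, |z|^2 = 0.2186
Iter 2: z = 0.3764 + 0.5270i, |z|^2 = 0.4194
Iter 3: z = 0.2139 + 0.7067i, |z|^2 = 0.5452
Iter 4: z = -0.1037 + 0.6124i, |z|^2 = 0.3858
Iter 5: z = -0.0143 + 0.1830i, |z|^2 = 0.0337
Iter 6: z = 0.3167 + 0.3048i, |z|^2 = 0.1932
Iter 7: z = 0.3574 + 0.5031i, |z|^2 = 0.3808
Iter 8: z = 0.2247 + 0.6696i, |z|^2 = 0.4989
Iter 9: z = -0.0479 + 0.6109i, |z|^2 = 0.3755
Iter 10: z = -0.0209 + 0.2515i, |z|^2 = 0.0637
Iter 11: z = 0.2872 + 0.2995i, |z|^2 = 0.1722
Iter 12: z = 0.3428 + 0.4820i, |z|^2 = 0.3498
Iter 13: z = 0.2352 + 0.6405i, |z|^2 = 0.4655
Iter 14: z = -0.0049 + 0.6112i, |z|^2 = 0.3736
Iter 15: z = -0.0236 + 0.3040i, |z|^2 = 0.0930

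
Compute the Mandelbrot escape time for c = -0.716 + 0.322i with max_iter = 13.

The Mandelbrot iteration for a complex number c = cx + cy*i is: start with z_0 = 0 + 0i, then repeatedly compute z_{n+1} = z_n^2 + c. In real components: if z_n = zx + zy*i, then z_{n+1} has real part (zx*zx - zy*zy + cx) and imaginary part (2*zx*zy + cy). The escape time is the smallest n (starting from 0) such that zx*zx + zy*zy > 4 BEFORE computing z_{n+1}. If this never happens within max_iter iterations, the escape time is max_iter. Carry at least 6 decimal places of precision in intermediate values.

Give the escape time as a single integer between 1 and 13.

Answer: 13

Derivation:
z_0 = 0 + 0i, c = -0.7160 + 0.3220i
Iter 1: z = -0.7160 + 0.3220i, |z|^2 = 0.6163
Iter 2: z = -0.3070 + -0.1391i, |z|^2 = 0.1136
Iter 3: z = -0.6411 + 0.4074i, |z|^2 = 0.5770
Iter 4: z = -0.4710 + -0.2004i, |z|^2 = 0.2620
Iter 5: z = -0.5343 + 0.5108i, |z|^2 = 0.5464
Iter 6: z = -0.6914 + -0.2238i, |z|^2 = 0.5281
Iter 7: z = -0.2881 + 0.6315i, |z|^2 = 0.4817
Iter 8: z = -1.0318 + -0.0418i, |z|^2 = 1.0663
Iter 9: z = 0.3468 + 0.4083i, |z|^2 = 0.2870
Iter 10: z = -0.7624 + 0.6052i, |z|^2 = 0.9476
Iter 11: z = -0.5009 + -0.6008i, |z|^2 = 0.6119
Iter 12: z = -0.8261 + 0.9240i, |z|^2 = 1.5361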